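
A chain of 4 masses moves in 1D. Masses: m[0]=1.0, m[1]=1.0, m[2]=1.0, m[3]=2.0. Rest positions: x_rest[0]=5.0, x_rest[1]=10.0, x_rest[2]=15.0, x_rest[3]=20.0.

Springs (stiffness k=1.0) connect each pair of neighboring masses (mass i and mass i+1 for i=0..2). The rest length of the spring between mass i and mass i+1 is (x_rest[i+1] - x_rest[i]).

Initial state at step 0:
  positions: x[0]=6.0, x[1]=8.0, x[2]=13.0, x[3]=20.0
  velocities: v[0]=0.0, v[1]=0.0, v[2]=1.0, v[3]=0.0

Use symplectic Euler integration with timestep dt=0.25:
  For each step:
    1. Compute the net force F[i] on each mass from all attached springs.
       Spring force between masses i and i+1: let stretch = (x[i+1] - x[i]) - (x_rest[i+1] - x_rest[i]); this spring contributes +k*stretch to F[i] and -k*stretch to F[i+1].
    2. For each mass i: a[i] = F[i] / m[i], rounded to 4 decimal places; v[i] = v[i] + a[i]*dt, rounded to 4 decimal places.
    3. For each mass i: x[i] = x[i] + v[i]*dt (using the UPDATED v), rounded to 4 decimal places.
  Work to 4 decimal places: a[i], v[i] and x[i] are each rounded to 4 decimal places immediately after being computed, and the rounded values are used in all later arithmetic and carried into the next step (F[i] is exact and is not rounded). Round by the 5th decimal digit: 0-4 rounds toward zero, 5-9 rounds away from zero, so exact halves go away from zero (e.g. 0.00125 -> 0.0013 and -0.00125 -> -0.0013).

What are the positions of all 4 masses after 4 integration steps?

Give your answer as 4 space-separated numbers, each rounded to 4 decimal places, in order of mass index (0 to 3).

Answer: 4.4604 9.6286 14.8494 19.5309

Derivation:
Step 0: x=[6.0000 8.0000 13.0000 20.0000] v=[0.0000 0.0000 1.0000 0.0000]
Step 1: x=[5.8125 8.1875 13.3750 19.9375] v=[-0.7500 0.7500 1.5000 -0.2500]
Step 2: x=[5.4609 8.5508 13.8360 19.8262] v=[-1.4063 1.4531 1.8438 -0.4453]
Step 3: x=[4.9900 9.0513 14.3410 19.6839] v=[-1.8838 2.0019 2.0201 -0.5691]
Step 4: x=[4.4604 9.6286 14.8494 19.5309] v=[-2.1185 2.3090 2.0334 -0.6120]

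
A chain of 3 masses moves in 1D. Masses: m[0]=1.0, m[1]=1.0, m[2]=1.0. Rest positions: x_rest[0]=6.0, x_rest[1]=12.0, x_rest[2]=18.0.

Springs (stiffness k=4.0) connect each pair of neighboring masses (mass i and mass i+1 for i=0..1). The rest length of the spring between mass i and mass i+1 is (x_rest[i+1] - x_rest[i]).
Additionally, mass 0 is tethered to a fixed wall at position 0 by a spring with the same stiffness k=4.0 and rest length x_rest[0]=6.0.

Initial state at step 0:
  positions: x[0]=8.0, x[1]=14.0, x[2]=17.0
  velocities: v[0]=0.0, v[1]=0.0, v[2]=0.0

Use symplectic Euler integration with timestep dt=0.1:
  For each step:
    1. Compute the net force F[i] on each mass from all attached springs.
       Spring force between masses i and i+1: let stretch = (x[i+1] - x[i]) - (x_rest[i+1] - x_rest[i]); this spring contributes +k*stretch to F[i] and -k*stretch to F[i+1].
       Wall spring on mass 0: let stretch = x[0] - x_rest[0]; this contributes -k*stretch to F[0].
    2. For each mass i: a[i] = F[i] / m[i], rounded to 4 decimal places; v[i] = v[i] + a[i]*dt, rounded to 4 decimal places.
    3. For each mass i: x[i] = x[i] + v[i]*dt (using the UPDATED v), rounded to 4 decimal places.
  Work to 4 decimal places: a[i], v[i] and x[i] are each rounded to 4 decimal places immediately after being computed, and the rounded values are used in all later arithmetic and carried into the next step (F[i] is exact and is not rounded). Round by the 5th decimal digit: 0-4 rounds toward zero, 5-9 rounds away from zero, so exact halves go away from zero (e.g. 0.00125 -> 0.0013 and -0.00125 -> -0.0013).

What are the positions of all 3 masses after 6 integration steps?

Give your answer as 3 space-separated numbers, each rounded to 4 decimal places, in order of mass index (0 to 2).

Step 0: x=[8.0000 14.0000 17.0000] v=[0.0000 0.0000 0.0000]
Step 1: x=[7.9200 13.8800 17.1200] v=[-0.8000 -1.2000 1.2000]
Step 2: x=[7.7616 13.6512 17.3504] v=[-1.5840 -2.2880 2.3040]
Step 3: x=[7.5283 13.3348 17.6728] v=[-2.3328 -3.1642 3.2243]
Step 4: x=[7.2262 12.9596 18.0617] v=[-3.0215 -3.7516 3.8891]
Step 5: x=[6.8643 12.5592 18.4865] v=[-3.6186 -4.0041 4.2483]
Step 6: x=[6.4557 12.1681 18.9142] v=[-4.0864 -3.9111 4.2774]

Answer: 6.4557 12.1681 18.9142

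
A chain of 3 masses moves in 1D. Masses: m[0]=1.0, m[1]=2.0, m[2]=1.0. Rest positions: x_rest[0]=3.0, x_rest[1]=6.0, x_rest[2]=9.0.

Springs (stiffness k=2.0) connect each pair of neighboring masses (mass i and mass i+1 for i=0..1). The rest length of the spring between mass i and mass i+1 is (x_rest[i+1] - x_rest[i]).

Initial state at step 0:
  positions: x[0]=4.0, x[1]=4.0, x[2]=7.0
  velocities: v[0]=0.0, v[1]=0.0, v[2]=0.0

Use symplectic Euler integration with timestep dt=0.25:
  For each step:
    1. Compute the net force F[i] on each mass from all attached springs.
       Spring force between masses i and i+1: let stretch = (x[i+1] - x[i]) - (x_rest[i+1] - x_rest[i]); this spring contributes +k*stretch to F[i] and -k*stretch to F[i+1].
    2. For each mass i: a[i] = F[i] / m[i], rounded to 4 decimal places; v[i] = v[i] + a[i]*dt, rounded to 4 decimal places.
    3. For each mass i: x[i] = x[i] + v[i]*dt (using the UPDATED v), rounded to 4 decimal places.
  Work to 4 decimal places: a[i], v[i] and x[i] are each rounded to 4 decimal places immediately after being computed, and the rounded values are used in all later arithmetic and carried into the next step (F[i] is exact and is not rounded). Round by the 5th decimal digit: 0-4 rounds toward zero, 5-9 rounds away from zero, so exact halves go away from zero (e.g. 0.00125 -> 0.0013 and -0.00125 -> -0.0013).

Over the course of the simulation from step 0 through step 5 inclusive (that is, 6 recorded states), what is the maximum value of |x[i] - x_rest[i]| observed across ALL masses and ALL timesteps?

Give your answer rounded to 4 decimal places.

Answer: 2.5454

Derivation:
Step 0: x=[4.0000 4.0000 7.0000] v=[0.0000 0.0000 0.0000]
Step 1: x=[3.6250 4.1875 7.0000] v=[-1.5000 0.7500 0.0000]
Step 2: x=[2.9453 4.5156 7.0235] v=[-2.7188 1.3125 0.0938]
Step 3: x=[2.0869 4.9023 7.1085] v=[-3.4337 1.5469 0.3399]
Step 4: x=[1.2054 5.2510 7.2927] v=[-3.5260 1.3946 0.7368]
Step 5: x=[0.4546 5.4744 7.5967] v=[-3.0032 0.8936 1.2160]
Max displacement = 2.5454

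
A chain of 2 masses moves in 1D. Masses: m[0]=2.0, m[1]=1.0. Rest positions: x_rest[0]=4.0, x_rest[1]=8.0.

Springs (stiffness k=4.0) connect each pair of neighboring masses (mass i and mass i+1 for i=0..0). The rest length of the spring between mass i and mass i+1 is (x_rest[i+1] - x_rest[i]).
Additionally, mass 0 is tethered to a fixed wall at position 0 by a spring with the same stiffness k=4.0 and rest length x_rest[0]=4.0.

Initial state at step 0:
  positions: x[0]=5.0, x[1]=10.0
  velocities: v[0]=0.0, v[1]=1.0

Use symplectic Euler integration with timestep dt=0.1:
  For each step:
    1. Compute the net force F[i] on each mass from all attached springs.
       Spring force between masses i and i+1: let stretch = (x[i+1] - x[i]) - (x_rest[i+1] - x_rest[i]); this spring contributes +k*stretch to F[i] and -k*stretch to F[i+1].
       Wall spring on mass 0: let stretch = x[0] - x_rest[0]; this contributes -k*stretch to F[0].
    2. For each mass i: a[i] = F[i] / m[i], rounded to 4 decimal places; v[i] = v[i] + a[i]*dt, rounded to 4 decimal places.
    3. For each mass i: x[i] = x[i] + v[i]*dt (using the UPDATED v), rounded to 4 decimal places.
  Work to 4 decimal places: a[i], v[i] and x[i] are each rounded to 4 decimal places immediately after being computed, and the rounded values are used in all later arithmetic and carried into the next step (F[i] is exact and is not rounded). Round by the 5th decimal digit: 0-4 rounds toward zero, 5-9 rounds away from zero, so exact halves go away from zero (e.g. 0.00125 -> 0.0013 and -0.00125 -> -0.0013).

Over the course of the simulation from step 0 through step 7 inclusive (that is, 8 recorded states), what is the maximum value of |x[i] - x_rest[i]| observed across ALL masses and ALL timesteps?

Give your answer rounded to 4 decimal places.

Step 0: x=[5.0000 10.0000] v=[0.0000 1.0000]
Step 1: x=[5.0000 10.0600] v=[0.0000 0.6000]
Step 2: x=[5.0012 10.0776] v=[0.0120 0.1760]
Step 3: x=[5.0039 10.0521] v=[0.0270 -0.2546]
Step 4: x=[5.0075 9.9847] v=[0.0359 -0.6739]
Step 5: x=[5.0105 9.8782] v=[0.0298 -1.0648]
Step 6: x=[5.0106 9.7370] v=[0.0012 -1.4119]
Step 7: x=[5.0050 9.5668] v=[-0.0556 -1.7025]
Max displacement = 2.0776

Answer: 2.0776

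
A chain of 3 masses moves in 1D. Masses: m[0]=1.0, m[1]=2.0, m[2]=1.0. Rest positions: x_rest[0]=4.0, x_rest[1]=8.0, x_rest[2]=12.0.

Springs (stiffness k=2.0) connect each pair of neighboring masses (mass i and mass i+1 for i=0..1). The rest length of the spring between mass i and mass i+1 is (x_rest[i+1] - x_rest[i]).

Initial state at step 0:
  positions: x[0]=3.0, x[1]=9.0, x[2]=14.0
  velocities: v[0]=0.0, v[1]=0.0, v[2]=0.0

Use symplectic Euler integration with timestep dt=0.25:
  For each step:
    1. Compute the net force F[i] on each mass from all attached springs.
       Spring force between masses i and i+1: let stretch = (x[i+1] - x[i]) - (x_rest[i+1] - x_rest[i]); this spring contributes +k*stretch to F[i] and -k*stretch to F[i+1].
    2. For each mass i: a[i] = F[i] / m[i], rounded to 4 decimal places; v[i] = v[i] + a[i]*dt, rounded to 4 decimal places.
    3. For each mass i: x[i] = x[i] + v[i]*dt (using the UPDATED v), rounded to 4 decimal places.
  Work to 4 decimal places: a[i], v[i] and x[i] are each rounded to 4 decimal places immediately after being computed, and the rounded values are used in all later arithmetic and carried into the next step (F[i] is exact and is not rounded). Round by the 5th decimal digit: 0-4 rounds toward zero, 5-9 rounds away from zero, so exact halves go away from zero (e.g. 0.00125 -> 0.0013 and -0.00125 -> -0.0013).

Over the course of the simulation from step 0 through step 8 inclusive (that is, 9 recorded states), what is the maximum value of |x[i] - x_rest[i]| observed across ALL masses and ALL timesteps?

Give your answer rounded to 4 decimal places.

Step 0: x=[3.0000 9.0000 14.0000] v=[0.0000 0.0000 0.0000]
Step 1: x=[3.2500 8.9375 13.8750] v=[1.0000 -0.2500 -0.5000]
Step 2: x=[3.7110 8.8281 13.6328] v=[1.8438 -0.4375 -0.9688]
Step 3: x=[4.3116 8.6992 13.2900] v=[2.4024 -0.5156 -1.3712]
Step 4: x=[4.9607 8.5830 12.8734] v=[2.5962 -0.4648 -1.6666]
Step 5: x=[5.5626 8.5086 12.4205] v=[2.4074 -0.2978 -1.8118]
Step 6: x=[6.0327 8.4945 11.9786] v=[1.8804 -0.0563 -1.7678]
Step 7: x=[6.3105 8.5443 11.6011] v=[1.1113 0.1993 -1.5099]
Step 8: x=[6.3676 8.6456 11.3415] v=[0.2282 0.4051 -1.0383]
Max displacement = 2.3676

Answer: 2.3676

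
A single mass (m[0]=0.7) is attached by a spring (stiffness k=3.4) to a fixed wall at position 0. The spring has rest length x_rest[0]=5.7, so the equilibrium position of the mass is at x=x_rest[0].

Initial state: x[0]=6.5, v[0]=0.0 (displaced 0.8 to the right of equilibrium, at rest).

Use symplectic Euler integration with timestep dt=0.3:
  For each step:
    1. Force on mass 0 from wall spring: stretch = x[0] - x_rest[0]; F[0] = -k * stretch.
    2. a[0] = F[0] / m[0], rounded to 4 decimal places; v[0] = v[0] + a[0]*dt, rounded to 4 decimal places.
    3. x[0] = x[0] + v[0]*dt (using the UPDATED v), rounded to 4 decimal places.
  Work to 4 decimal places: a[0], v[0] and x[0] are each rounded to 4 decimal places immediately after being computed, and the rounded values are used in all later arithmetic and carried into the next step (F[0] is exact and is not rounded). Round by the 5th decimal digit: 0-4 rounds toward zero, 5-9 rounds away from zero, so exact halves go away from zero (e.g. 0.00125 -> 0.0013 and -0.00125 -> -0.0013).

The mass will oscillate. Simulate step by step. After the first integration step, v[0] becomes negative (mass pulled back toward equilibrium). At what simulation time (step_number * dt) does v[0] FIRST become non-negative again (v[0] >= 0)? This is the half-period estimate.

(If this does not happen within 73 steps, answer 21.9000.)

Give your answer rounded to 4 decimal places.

Answer: 1.5000

Derivation:
Step 0: x=[6.5000] v=[0.0000]
Step 1: x=[6.1503] v=[-1.1657]
Step 2: x=[5.6037] v=[-1.8219]
Step 3: x=[5.0992] v=[-1.6816]
Step 4: x=[4.8574] v=[-0.8061]
Step 5: x=[4.9839] v=[0.4217]
First v>=0 after going negative at step 5, time=1.5000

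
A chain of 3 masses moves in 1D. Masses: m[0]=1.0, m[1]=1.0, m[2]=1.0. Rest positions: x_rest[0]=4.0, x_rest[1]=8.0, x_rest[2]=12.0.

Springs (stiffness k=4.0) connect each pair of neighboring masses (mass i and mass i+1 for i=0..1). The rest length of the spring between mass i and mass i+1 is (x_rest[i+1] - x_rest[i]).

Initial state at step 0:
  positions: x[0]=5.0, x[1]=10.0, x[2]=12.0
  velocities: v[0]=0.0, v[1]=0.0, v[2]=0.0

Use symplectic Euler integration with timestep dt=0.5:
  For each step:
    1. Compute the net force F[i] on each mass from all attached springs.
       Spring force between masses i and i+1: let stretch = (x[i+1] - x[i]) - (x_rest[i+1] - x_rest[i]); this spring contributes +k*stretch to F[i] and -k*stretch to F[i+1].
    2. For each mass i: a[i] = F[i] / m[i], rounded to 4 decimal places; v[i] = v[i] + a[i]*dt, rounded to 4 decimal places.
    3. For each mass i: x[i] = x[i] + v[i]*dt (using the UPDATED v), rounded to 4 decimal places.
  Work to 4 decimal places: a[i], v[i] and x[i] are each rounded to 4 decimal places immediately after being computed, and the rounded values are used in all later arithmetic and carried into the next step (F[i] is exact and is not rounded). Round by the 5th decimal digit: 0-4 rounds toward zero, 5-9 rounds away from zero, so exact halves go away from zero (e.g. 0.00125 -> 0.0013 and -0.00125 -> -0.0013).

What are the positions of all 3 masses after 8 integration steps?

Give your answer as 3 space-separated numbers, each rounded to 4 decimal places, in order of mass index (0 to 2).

Step 0: x=[5.0000 10.0000 12.0000] v=[0.0000 0.0000 0.0000]
Step 1: x=[6.0000 7.0000 14.0000] v=[2.0000 -6.0000 4.0000]
Step 2: x=[4.0000 10.0000 13.0000] v=[-4.0000 6.0000 -2.0000]
Step 3: x=[4.0000 10.0000 13.0000] v=[0.0000 0.0000 0.0000]
Step 4: x=[6.0000 7.0000 14.0000] v=[4.0000 -6.0000 2.0000]
Step 5: x=[5.0000 10.0000 12.0000] v=[-2.0000 6.0000 -4.0000]
Step 6: x=[5.0000 10.0000 12.0000] v=[0.0000 0.0000 0.0000]
Step 7: x=[6.0000 7.0000 14.0000] v=[2.0000 -6.0000 4.0000]
Step 8: x=[4.0000 10.0000 13.0000] v=[-4.0000 6.0000 -2.0000]

Answer: 4.0000 10.0000 13.0000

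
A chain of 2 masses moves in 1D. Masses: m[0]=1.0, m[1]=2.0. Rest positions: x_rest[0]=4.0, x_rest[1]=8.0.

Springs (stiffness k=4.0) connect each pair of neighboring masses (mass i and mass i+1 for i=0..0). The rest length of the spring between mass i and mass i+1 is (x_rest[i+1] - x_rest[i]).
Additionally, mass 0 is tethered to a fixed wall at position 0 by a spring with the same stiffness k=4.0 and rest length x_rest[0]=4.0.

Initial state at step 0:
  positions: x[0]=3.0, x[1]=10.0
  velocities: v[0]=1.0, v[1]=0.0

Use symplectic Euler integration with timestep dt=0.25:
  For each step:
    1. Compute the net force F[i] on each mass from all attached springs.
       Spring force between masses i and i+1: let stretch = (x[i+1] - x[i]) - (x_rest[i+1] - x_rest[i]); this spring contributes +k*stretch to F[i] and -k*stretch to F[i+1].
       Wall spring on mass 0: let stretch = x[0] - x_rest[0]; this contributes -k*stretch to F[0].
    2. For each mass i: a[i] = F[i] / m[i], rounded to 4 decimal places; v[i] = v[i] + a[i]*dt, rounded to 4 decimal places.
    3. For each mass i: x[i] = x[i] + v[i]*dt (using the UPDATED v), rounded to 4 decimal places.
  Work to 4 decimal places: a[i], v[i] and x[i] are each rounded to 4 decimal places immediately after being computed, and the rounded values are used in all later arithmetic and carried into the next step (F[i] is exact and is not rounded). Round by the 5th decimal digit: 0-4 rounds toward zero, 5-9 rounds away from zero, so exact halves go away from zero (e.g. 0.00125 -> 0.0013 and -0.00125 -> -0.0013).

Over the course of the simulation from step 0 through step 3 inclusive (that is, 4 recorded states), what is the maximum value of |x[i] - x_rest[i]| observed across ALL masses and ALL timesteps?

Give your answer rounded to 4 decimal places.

Step 0: x=[3.0000 10.0000] v=[1.0000 0.0000]
Step 1: x=[4.2500 9.6250] v=[5.0000 -1.5000]
Step 2: x=[5.7813 9.0781] v=[6.1250 -2.1875]
Step 3: x=[6.6914 8.6191] v=[3.6405 -1.8359]
Max displacement = 2.6914

Answer: 2.6914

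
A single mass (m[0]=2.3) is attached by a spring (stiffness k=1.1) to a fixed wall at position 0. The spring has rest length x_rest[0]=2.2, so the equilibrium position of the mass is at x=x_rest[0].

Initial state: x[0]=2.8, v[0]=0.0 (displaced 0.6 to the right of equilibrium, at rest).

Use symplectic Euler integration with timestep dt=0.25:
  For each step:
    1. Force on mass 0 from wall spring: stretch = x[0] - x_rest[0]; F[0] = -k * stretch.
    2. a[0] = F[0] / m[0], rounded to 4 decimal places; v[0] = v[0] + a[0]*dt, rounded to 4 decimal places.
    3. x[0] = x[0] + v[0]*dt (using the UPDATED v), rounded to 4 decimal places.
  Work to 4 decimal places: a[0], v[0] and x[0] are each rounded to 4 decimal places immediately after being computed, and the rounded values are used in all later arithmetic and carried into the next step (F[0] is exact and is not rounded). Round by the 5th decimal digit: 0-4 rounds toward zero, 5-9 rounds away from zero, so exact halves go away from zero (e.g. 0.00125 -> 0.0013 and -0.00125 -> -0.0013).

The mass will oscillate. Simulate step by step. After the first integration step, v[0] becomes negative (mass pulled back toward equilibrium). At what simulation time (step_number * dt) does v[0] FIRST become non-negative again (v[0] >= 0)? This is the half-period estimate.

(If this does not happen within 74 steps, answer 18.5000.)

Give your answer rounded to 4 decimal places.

Answer: 4.7500

Derivation:
Step 0: x=[2.8000] v=[0.0000]
Step 1: x=[2.7821] v=[-0.0718]
Step 2: x=[2.7468] v=[-0.1414]
Step 3: x=[2.6951] v=[-0.2068]
Step 4: x=[2.6286] v=[-0.2660]
Step 5: x=[2.5493] v=[-0.3173]
Step 6: x=[2.4595] v=[-0.3591]
Step 7: x=[2.3620] v=[-0.3901]
Step 8: x=[2.2596] v=[-0.4095]
Step 9: x=[2.1555] v=[-0.4166]
Step 10: x=[2.0527] v=[-0.4113]
Step 11: x=[1.9543] v=[-0.3937]
Step 12: x=[1.8632] v=[-0.3643]
Step 13: x=[1.7822] v=[-0.3240]
Step 14: x=[1.7137] v=[-0.2741]
Step 15: x=[1.6597] v=[-0.2160]
Step 16: x=[1.6219] v=[-0.1514]
Step 17: x=[1.6013] v=[-0.0823]
Step 18: x=[1.5986] v=[-0.0107]
Step 19: x=[1.6139] v=[0.0612]
First v>=0 after going negative at step 19, time=4.7500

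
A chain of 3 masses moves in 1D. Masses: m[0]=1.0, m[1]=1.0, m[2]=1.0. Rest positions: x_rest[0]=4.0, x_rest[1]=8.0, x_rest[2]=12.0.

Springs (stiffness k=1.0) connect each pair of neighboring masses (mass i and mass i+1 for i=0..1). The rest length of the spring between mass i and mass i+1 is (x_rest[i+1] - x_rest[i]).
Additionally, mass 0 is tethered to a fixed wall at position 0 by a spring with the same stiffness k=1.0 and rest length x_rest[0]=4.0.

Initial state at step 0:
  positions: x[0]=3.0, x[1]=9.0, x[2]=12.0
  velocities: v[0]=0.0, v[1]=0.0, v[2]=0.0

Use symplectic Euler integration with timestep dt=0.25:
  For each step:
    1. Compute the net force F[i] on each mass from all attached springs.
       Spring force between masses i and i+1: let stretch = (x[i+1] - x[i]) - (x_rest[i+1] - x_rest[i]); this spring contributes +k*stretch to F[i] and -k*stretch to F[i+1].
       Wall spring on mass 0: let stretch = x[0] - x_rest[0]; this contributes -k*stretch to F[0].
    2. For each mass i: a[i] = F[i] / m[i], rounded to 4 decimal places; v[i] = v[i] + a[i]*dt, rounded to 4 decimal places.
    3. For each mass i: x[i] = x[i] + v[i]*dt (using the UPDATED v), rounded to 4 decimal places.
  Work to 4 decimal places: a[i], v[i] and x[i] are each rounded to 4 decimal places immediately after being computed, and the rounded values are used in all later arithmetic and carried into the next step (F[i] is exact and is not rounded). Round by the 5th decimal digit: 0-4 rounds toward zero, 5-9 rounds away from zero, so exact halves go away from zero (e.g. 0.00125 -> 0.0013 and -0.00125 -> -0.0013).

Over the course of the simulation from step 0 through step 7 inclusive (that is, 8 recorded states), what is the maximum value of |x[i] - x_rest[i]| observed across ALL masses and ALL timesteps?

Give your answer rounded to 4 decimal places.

Answer: 1.0492

Derivation:
Step 0: x=[3.0000 9.0000 12.0000] v=[0.0000 0.0000 0.0000]
Step 1: x=[3.1875 8.8125 12.0625] v=[0.7500 -0.7500 0.2500]
Step 2: x=[3.5274 8.4766 12.1719] v=[1.3594 -1.3438 0.4375]
Step 3: x=[3.9561 8.0623 12.3003] v=[1.7149 -1.6573 0.5137]
Step 4: x=[4.3942 7.6562 12.4139] v=[1.7524 -1.6244 0.4542]
Step 5: x=[4.7616 7.3436 12.4801] v=[1.4694 -1.2505 0.2648]
Step 6: x=[4.9927 7.1906 12.4753] v=[0.9245 -0.6119 -0.0193]
Step 7: x=[5.0492 7.2306 12.3902] v=[0.2258 0.1598 -0.3405]
Max displacement = 1.0492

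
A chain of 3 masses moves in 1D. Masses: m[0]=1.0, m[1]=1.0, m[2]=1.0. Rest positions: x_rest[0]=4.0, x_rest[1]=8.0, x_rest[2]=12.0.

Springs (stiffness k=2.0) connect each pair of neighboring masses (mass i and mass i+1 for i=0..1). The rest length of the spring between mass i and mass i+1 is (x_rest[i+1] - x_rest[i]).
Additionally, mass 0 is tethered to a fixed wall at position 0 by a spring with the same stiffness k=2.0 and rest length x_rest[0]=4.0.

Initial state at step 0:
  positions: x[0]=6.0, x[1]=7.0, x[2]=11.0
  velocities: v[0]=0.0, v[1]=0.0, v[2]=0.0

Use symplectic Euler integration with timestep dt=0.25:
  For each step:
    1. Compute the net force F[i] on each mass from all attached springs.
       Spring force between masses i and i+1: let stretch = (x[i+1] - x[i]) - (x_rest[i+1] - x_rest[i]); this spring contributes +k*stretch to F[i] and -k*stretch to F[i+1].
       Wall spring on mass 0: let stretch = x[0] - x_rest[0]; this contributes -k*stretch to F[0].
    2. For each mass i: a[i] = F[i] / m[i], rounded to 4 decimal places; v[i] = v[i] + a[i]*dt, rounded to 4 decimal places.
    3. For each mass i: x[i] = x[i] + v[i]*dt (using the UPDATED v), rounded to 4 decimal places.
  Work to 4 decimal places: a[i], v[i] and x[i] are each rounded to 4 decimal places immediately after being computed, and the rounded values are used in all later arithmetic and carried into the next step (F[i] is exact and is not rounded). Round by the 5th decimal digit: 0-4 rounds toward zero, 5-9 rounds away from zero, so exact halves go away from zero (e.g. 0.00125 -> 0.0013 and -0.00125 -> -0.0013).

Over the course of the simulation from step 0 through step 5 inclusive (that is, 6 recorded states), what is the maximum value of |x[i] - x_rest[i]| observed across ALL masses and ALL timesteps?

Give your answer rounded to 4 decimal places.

Answer: 2.0537

Derivation:
Step 0: x=[6.0000 7.0000 11.0000] v=[0.0000 0.0000 0.0000]
Step 1: x=[5.3750 7.3750 11.0000] v=[-2.5000 1.5000 0.0000]
Step 2: x=[4.3281 7.9531 11.0469] v=[-4.1875 2.3125 0.1875]
Step 3: x=[3.1933 8.4648 11.2071] v=[-4.5391 2.0469 0.6406]
Step 4: x=[2.3183 8.6604 11.5245] v=[-3.5000 0.7823 1.2695]
Step 5: x=[1.9463 8.4212 11.9839] v=[-1.4881 -0.9567 1.8375]
Max displacement = 2.0537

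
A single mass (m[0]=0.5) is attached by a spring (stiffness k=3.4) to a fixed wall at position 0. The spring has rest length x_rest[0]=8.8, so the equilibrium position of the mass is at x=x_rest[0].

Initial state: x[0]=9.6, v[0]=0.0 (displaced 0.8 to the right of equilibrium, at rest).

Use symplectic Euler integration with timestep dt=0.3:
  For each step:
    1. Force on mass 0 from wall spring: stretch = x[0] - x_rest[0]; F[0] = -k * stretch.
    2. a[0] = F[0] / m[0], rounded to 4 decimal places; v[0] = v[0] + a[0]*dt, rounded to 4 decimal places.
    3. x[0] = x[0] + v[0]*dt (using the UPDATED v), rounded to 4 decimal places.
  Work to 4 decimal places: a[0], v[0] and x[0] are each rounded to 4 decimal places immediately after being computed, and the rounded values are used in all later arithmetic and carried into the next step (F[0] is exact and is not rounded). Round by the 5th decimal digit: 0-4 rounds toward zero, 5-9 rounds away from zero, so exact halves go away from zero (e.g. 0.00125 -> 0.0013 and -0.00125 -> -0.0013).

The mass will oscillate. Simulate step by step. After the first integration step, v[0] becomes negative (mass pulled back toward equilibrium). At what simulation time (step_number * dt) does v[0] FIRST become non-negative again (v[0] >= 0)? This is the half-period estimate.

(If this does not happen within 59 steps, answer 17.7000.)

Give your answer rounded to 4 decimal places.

Answer: 1.2000

Derivation:
Step 0: x=[9.6000] v=[0.0000]
Step 1: x=[9.1104] v=[-1.6320]
Step 2: x=[8.4308] v=[-2.2652]
Step 3: x=[7.9772] v=[-1.5120]
Step 4: x=[8.0272] v=[0.1665]
First v>=0 after going negative at step 4, time=1.2000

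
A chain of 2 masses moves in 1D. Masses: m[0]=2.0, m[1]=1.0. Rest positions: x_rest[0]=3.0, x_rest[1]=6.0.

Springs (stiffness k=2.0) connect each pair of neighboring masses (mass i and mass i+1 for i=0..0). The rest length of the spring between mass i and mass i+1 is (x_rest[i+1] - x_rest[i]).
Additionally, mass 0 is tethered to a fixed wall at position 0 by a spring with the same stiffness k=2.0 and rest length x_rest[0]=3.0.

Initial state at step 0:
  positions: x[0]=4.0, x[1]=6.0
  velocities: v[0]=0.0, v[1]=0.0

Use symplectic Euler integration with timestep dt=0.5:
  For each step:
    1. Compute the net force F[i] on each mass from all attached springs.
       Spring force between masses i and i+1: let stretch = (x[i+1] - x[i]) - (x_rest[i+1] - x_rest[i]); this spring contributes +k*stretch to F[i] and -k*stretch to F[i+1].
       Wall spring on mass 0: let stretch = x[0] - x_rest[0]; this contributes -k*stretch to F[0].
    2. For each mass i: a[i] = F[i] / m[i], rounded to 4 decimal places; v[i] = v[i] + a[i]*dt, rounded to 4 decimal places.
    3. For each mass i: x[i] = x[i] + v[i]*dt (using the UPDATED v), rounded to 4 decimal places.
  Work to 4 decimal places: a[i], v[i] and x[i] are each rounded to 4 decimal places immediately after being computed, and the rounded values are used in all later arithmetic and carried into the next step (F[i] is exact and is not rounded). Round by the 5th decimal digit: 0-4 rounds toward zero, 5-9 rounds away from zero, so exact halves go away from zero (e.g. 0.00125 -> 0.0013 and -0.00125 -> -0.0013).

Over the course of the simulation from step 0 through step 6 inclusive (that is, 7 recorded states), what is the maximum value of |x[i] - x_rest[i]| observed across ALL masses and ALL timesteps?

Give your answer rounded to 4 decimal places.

Answer: 1.3748

Derivation:
Step 0: x=[4.0000 6.0000] v=[0.0000 0.0000]
Step 1: x=[3.5000 6.5000] v=[-1.0000 1.0000]
Step 2: x=[2.8750 7.0000] v=[-1.2500 1.0000]
Step 3: x=[2.5625 6.9375] v=[-0.6250 -0.1250]
Step 4: x=[2.7032 6.1875] v=[0.2813 -1.5000]
Step 5: x=[3.0392 5.1954] v=[0.6719 -1.9843]
Step 6: x=[3.1544 4.6252] v=[0.2304 -1.1405]
Max displacement = 1.3748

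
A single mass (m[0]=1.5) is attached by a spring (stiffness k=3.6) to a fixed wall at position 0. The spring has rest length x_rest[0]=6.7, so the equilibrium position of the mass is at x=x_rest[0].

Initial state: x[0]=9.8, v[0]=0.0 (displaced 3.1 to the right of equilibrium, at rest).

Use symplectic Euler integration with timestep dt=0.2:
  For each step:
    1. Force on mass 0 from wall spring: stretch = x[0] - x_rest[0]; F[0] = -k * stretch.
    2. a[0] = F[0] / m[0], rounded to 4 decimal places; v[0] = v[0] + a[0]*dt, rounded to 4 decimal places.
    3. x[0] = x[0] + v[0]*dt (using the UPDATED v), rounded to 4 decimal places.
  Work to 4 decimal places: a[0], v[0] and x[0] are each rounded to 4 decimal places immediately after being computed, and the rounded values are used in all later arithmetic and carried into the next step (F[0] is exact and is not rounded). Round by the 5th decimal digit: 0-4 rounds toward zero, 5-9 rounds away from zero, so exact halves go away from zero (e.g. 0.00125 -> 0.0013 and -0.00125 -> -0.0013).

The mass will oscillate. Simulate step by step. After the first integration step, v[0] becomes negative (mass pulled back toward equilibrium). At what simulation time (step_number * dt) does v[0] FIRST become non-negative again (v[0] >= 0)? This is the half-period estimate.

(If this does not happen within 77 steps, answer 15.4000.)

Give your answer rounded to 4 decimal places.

Step 0: x=[9.8000] v=[0.0000]
Step 1: x=[9.5024] v=[-1.4880]
Step 2: x=[8.9358] v=[-2.8332]
Step 3: x=[8.1545] v=[-3.9064]
Step 4: x=[7.2336] v=[-4.6046]
Step 5: x=[6.2615] v=[-4.8607]
Step 6: x=[5.3315] v=[-4.6502]
Step 7: x=[4.5328] v=[-3.9933]
Step 8: x=[3.9422] v=[-2.9530]
Step 9: x=[3.6163] v=[-1.6293]
Step 10: x=[3.5865] v=[-0.1491]
Step 11: x=[3.8556] v=[1.3454]
First v>=0 after going negative at step 11, time=2.2000

Answer: 2.2000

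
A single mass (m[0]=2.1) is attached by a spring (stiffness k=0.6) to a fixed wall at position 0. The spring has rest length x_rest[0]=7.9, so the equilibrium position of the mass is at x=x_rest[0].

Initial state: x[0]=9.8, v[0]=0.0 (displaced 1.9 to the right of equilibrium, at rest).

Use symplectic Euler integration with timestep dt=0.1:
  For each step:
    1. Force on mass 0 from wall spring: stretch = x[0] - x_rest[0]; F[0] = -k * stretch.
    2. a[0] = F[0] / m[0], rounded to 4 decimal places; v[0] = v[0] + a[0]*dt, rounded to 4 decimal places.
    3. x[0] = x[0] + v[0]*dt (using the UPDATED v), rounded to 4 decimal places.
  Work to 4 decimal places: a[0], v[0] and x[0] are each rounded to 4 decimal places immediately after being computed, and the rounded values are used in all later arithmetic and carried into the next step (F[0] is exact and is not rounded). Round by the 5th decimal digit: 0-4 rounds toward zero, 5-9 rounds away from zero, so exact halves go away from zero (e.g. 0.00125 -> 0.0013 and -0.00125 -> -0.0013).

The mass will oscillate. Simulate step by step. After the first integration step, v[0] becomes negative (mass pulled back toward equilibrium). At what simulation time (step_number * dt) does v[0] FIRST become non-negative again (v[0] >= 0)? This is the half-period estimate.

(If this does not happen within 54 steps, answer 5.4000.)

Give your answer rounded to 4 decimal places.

Answer: 5.4000

Derivation:
Step 0: x=[9.8000] v=[0.0000]
Step 1: x=[9.7946] v=[-0.0543]
Step 2: x=[9.7838] v=[-0.1084]
Step 3: x=[9.7676] v=[-0.1622]
Step 4: x=[9.7460] v=[-0.2156]
Step 5: x=[9.7192] v=[-0.2683]
Step 6: x=[9.6872] v=[-0.3203]
Step 7: x=[9.6501] v=[-0.3714]
Step 8: x=[9.6080] v=[-0.4214]
Step 9: x=[9.5610] v=[-0.4702]
Step 10: x=[9.5092] v=[-0.5177]
Step 11: x=[9.4528] v=[-0.5637]
Step 12: x=[9.3920] v=[-0.6081]
Step 13: x=[9.3269] v=[-0.6507]
Step 14: x=[9.2578] v=[-0.6915]
Step 15: x=[9.1848] v=[-0.7303]
Step 16: x=[9.1081] v=[-0.7670]
Step 17: x=[9.0280] v=[-0.8015]
Step 18: x=[8.9446] v=[-0.8337]
Step 19: x=[8.8582] v=[-0.8636]
Step 20: x=[8.7691] v=[-0.8910]
Step 21: x=[8.6775] v=[-0.9158]
Step 22: x=[8.5837] v=[-0.9380]
Step 23: x=[8.4880] v=[-0.9575]
Step 24: x=[8.3906] v=[-0.9743]
Step 25: x=[8.2918] v=[-0.9883]
Step 26: x=[8.1919] v=[-0.9995]
Step 27: x=[8.0911] v=[-1.0078]
Step 28: x=[7.9898] v=[-1.0133]
Step 29: x=[7.8882] v=[-1.0159]
Step 30: x=[7.7866] v=[-1.0156]
Step 31: x=[7.6854] v=[-1.0124]
Step 32: x=[7.5848] v=[-1.0063]
Step 33: x=[7.4851] v=[-0.9973]
Step 34: x=[7.3866] v=[-0.9855]
Step 35: x=[7.2895] v=[-0.9708]
Step 36: x=[7.1942] v=[-0.9534]
Step 37: x=[7.1009] v=[-0.9332]
Step 38: x=[7.0099] v=[-0.9104]
Step 39: x=[6.9214] v=[-0.8850]
Step 40: x=[6.8357] v=[-0.8570]
Step 41: x=[6.7530] v=[-0.8266]
Step 42: x=[6.6736] v=[-0.7938]
Step 43: x=[6.5977] v=[-0.7588]
Step 44: x=[6.5255] v=[-0.7216]
Step 45: x=[6.4573] v=[-0.6823]
Step 46: x=[6.3932] v=[-0.6411]
Step 47: x=[6.3334] v=[-0.5981]
Step 48: x=[6.2781] v=[-0.5533]
Step 49: x=[6.2274] v=[-0.5070]
Step 50: x=[6.1815] v=[-0.4592]
Step 51: x=[6.1405] v=[-0.4101]
Step 52: x=[6.1045] v=[-0.3598]
Step 53: x=[6.0737] v=[-0.3085]
Step 54: x=[6.0481] v=[-0.2563]
v[0] did not become non-negative within 54 steps; using fallback time=5.4000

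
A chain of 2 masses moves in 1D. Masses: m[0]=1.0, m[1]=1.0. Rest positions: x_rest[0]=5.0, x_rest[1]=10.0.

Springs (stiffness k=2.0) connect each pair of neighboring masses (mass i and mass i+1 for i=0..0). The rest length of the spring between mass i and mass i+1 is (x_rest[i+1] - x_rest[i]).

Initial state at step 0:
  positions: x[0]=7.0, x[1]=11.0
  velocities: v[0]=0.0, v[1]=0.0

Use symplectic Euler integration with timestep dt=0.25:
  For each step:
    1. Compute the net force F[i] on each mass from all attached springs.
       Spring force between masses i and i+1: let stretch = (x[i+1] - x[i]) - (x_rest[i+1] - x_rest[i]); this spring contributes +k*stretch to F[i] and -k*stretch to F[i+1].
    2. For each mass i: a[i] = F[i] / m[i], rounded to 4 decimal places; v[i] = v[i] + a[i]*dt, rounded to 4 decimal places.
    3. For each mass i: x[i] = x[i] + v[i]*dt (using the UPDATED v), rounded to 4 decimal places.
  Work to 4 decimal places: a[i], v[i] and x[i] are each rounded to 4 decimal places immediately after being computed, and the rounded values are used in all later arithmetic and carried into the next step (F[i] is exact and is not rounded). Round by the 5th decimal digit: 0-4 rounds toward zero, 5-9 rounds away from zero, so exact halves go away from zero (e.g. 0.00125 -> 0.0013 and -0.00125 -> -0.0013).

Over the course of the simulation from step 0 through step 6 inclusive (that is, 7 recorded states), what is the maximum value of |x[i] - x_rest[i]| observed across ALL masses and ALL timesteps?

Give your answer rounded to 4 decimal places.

Answer: 2.0113

Derivation:
Step 0: x=[7.0000 11.0000] v=[0.0000 0.0000]
Step 1: x=[6.8750 11.1250] v=[-0.5000 0.5000]
Step 2: x=[6.6563 11.3438] v=[-0.8750 0.8750]
Step 3: x=[6.3985 11.6016] v=[-1.0313 1.0313]
Step 4: x=[6.1661 11.8341] v=[-0.9298 0.9298]
Step 5: x=[6.0172 11.9831] v=[-0.5958 0.5958]
Step 6: x=[5.9890 12.0113] v=[-0.1129 0.1129]
Max displacement = 2.0113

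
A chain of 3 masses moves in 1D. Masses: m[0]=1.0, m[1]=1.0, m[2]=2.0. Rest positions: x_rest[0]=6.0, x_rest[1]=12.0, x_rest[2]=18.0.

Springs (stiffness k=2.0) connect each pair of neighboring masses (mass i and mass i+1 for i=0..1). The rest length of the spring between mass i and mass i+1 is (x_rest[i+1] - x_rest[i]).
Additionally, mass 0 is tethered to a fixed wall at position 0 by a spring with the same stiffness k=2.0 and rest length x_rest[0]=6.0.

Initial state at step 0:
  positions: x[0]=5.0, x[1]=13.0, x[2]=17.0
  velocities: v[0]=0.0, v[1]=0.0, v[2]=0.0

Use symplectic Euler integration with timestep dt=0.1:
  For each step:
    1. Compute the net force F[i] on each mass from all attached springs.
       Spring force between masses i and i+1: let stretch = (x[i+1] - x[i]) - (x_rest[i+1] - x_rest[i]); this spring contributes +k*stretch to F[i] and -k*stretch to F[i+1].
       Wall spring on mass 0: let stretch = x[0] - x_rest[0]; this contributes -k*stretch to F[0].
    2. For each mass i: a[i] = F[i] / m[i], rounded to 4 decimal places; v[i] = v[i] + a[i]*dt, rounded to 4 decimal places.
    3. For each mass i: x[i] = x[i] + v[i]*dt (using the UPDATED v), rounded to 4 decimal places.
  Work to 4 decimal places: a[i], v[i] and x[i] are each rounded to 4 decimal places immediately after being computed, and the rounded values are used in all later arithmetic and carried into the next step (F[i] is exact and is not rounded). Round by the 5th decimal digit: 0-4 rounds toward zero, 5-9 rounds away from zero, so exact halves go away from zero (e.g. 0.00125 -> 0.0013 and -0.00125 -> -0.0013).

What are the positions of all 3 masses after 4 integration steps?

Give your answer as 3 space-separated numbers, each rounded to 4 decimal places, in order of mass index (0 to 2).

Step 0: x=[5.0000 13.0000 17.0000] v=[0.0000 0.0000 0.0000]
Step 1: x=[5.0600 12.9200 17.0200] v=[0.6000 -0.8000 0.2000]
Step 2: x=[5.1760 12.7648 17.0590] v=[1.1600 -1.5520 0.3900]
Step 3: x=[5.3403 12.5437 17.1151] v=[1.6426 -2.2109 0.5606]
Step 4: x=[5.5418 12.2700 17.1855] v=[2.0152 -2.7373 0.7035]

Answer: 5.5418 12.2700 17.1855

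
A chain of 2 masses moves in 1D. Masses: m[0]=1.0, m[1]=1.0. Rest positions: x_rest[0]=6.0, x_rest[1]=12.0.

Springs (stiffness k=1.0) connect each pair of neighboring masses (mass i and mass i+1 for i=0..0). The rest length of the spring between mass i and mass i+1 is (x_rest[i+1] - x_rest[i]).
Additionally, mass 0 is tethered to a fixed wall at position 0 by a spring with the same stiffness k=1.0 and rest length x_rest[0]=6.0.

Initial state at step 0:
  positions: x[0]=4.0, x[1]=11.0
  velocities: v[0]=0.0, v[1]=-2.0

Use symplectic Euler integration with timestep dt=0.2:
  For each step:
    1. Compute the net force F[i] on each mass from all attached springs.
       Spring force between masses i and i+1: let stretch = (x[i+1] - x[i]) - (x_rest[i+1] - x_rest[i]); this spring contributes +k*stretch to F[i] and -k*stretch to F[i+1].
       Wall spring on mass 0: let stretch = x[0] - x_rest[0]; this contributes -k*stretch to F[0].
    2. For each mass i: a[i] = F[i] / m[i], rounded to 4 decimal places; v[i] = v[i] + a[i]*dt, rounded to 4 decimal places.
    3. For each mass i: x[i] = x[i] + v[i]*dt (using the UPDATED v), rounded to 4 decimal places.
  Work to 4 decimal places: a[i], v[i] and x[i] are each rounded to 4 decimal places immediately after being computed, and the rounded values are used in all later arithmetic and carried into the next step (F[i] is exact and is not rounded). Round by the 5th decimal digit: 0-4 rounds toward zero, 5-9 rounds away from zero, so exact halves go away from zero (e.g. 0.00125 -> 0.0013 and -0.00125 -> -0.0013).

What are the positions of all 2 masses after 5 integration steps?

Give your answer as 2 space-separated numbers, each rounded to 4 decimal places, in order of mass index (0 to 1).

Step 0: x=[4.0000 11.0000] v=[0.0000 -2.0000]
Step 1: x=[4.1200 10.5600] v=[0.6000 -2.2000]
Step 2: x=[4.3328 10.1024] v=[1.0640 -2.2880]
Step 3: x=[4.6031 9.6540] v=[1.3514 -2.2419]
Step 4: x=[4.8913 9.2436] v=[1.4410 -2.0521]
Step 5: x=[5.1579 8.8991] v=[1.3332 -1.7226]

Answer: 5.1579 8.8991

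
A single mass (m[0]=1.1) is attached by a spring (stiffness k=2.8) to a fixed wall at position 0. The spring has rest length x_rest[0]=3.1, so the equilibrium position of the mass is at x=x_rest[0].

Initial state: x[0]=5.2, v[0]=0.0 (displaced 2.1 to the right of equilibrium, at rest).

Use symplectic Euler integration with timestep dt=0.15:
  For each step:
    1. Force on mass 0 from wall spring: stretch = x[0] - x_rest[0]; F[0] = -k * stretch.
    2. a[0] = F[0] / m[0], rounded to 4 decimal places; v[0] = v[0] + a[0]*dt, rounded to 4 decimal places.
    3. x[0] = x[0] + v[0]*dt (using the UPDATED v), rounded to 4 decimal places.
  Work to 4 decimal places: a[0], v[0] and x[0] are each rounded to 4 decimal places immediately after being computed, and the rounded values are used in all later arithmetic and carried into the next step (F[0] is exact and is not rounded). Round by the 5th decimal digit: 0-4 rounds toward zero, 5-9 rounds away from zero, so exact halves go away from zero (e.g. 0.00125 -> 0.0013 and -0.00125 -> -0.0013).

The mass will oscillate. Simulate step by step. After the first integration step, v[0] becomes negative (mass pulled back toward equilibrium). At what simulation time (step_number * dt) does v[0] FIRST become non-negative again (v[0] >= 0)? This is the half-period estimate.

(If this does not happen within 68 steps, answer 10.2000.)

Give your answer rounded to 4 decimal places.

Step 0: x=[5.2000] v=[0.0000]
Step 1: x=[5.0797] v=[-0.8018]
Step 2: x=[4.8460] v=[-1.5577]
Step 3: x=[4.5123] v=[-2.2244]
Step 4: x=[4.0978] v=[-2.7636]
Step 5: x=[3.6261] v=[-3.1446]
Step 6: x=[3.1243] v=[-3.3455]
Step 7: x=[2.6211] v=[-3.3548]
Step 8: x=[2.1453] v=[-3.1720]
Step 9: x=[1.7242] v=[-2.8075]
Step 10: x=[1.3819] v=[-2.2822]
Step 11: x=[1.1380] v=[-1.6262]
Step 12: x=[1.0064] v=[-0.8771]
Step 13: x=[0.9947] v=[-0.0777]
Step 14: x=[1.1036] v=[0.7261]
First v>=0 after going negative at step 14, time=2.1000

Answer: 2.1000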